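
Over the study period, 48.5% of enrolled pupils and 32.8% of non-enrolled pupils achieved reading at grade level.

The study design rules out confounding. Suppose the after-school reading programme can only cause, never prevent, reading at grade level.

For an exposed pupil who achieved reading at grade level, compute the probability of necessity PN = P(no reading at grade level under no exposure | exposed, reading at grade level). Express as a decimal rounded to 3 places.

PN ≈ 0.324

p₁ = 0.485, p₀ = 0.328.
Under exogeneity and monotonicity, PN = (p₁ − p₀) / p₁.
PN = (0.485 − 0.328) / 0.485 = 0.157 / 0.485 ≈ 0.3237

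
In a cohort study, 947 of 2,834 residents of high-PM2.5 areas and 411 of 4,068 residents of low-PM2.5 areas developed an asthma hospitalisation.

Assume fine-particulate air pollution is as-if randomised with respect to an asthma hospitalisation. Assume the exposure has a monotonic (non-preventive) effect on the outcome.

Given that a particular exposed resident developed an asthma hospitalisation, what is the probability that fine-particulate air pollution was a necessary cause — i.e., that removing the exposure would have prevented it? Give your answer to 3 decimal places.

p₁ = P(outcome | exposed) = 947/2834 = 0.33416
p₀ = P(outcome | unexposed) = 411/4068 = 0.10103
Under exogeneity and monotonicity, PN = (p₁ − p₀) / p₁.
PN = (0.33416 − 0.10103) / 0.33416 = 0.23312 / 0.33416 ≈ 0.6976

PN ≈ 0.698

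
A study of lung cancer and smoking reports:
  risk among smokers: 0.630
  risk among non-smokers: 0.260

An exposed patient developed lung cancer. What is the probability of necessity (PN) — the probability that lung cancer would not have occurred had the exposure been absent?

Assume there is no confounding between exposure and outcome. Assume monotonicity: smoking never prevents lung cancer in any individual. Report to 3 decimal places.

Let p₁ = 0.63, p₀ = 0.26.
Under exogeneity and monotonicity, PN = (p₁ − p₀) / p₁.
PN = (0.63 − 0.26) / 0.63 = 0.37 / 0.63 ≈ 0.5873

PN ≈ 0.587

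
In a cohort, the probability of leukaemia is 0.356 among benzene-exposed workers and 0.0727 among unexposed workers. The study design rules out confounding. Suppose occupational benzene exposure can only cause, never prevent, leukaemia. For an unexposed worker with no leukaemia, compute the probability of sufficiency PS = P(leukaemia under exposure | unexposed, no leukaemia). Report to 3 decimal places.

PS ≈ 0.306

Let p₁ = 0.356, p₀ = 0.0727.
Under exogeneity and monotonicity, PS = (p₁ − p₀) / (1 − p₀).
PS = (0.356 − 0.0727) / (1 − 0.0727) = 0.2833 / 0.9273 ≈ 0.3055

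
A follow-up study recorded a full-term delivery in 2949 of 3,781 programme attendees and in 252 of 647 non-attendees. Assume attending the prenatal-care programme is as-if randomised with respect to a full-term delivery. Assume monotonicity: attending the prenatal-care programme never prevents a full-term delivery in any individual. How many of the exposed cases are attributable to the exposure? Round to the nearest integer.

about 1476 cases

p₁ = P(outcome | exposed) = 2949/3781 = 0.77995
p₀ = P(outcome | unexposed) = 252/647 = 0.38949
PN = (p₁ − p₀)/p₁ = (0.77995 − 0.38949) / 0.77995 ≈ 0.50062.
Attributable cases ≈ PN × (exposed cases) = 0.50062 × 2949 ≈ 1476.34.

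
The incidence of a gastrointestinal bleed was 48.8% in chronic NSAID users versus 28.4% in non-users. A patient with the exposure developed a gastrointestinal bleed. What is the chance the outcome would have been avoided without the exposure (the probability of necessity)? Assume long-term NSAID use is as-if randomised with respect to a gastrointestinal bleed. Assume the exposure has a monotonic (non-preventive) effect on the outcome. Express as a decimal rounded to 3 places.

PN ≈ 0.418

p₁ = 0.488, p₀ = 0.284.
Under exogeneity and monotonicity, PN = (p₁ − p₀) / p₁.
PN = (0.488 − 0.284) / 0.488 = 0.204 / 0.488 ≈ 0.4180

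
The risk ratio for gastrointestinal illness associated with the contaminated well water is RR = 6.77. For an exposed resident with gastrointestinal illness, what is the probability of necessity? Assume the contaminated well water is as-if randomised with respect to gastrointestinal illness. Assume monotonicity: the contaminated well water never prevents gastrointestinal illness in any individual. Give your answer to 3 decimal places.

PN ≈ 0.852

Under exogeneity and monotonicity, PN = (RR − 1) / RR = 1 − 1/RR.
PN = (6.77 − 1) / 6.77 = 5.77 / 6.77 ≈ 0.8523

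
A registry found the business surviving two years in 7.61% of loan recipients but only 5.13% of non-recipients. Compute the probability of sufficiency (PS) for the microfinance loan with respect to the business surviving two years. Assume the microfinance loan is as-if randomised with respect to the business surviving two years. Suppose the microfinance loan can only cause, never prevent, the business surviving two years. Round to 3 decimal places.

p₁ = 0.0761, p₀ = 0.0513.
Under exogeneity and monotonicity, PS = (p₁ − p₀) / (1 − p₀).
PS = (0.0761 − 0.0513) / (1 − 0.0513) = 0.0248 / 0.9487 ≈ 0.0261

PS ≈ 0.026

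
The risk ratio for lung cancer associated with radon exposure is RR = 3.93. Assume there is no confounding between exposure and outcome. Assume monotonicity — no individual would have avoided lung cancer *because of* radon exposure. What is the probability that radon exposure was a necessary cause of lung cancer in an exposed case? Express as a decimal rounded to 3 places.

Under exogeneity and monotonicity, PN = (RR − 1) / RR = 1 − 1/RR.
PN = (3.93 − 1) / 3.93 = 2.93 / 3.93 ≈ 0.7455

PN ≈ 0.746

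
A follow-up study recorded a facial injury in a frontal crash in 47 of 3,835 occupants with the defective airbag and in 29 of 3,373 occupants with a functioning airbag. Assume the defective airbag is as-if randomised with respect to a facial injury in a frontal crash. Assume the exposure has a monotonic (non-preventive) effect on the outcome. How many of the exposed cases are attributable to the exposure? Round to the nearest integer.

about 14 cases

p₁ = P(outcome | exposed) = 47/3835 = 0.012256
p₀ = P(outcome | unexposed) = 29/3373 = 0.0085977
PN = (p₁ − p₀)/p₁ = (0.012256 − 0.0085977) / 0.012256 ≈ 0.29847.
Attributable cases ≈ PN × (exposed cases) = 0.29847 × 47 ≈ 14.03.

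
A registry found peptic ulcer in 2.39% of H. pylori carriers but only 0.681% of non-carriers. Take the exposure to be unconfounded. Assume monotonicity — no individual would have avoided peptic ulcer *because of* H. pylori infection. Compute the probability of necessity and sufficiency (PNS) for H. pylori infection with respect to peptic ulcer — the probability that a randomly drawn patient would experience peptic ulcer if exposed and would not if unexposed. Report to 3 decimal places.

PNS ≈ 0.017

p₁ = 0.0239, p₀ = 0.00681.
Under exogeneity and monotonicity, PNS = p₁ − p₀.
PNS = 0.0239 − 0.00681 = 0.01709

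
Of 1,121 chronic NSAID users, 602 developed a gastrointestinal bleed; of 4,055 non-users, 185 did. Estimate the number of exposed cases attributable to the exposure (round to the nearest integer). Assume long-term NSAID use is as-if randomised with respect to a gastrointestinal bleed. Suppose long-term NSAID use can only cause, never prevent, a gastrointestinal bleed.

about 551 cases

p₁ = P(outcome | exposed) = 602/1121 = 0.53702
p₀ = P(outcome | unexposed) = 185/4055 = 0.045623
PN = (p₁ − p₀)/p₁ = (0.53702 − 0.045623) / 0.53702 ≈ 0.91504.
Attributable cases ≈ PN × (exposed cases) = 0.91504 × 602 ≈ 550.86.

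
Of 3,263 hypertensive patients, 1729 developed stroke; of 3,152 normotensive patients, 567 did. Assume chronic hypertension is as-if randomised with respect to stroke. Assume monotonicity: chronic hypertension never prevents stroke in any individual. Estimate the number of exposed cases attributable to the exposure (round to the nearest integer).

p₁ = P(outcome | exposed) = 1729/3263 = 0.52988
p₀ = P(outcome | unexposed) = 567/3152 = 0.17989
PN = (p₁ − p₀)/p₁ = (0.52988 − 0.17989) / 0.52988 ≈ 0.66052.
Attributable cases ≈ PN × (exposed cases) = 0.66052 × 1729 ≈ 1142.03.

about 1142 cases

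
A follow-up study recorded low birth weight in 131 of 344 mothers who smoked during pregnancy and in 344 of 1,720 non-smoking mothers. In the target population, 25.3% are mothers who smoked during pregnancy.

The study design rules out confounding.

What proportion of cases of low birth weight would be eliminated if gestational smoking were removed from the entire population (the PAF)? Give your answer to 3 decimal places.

PAF ≈ 0.186

p₁ = P(outcome | exposed) = 131/344 = 0.38081
p₀ = P(outcome | unexposed) = 344/1720 = 0.2
Overall risk P(Y=1) = π·p₁ + (1−π)·p₀ = 0.253×0.38081 + 0.747×0.2 = 0.24575.
Under exogeneity, PAF = [P(Y=1) − p₀] / P(Y=1).
PAF = (0.24575 − 0.2) / 0.24575 ≈ 0.1862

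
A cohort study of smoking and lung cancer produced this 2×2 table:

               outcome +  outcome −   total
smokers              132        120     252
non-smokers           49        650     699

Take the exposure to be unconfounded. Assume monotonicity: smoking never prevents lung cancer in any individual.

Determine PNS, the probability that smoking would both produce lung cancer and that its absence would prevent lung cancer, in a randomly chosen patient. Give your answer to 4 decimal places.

PNS ≈ 0.4537

p₁ = P(outcome | exposed) = 132/252 = 0.52381
p₀ = P(outcome | unexposed) = 49/699 = 0.0701
Under exogeneity and monotonicity, PNS = p₁ − p₀.
PNS = 0.52381 − 0.0701 = 0.45371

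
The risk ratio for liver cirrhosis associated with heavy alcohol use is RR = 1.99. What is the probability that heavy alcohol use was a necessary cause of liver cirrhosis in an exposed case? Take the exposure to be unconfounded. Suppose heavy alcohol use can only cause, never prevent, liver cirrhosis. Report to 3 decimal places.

PN ≈ 0.497

Under exogeneity and monotonicity, PN = (RR − 1) / RR = 1 − 1/RR.
PN = (1.99 − 1) / 1.99 = 0.99 / 1.99 ≈ 0.4975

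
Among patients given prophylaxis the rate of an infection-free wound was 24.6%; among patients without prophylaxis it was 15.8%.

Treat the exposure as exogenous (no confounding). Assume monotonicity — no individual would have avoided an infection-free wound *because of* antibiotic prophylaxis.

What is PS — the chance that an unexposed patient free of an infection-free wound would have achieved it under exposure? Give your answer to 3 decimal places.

p₁ = 0.246, p₀ = 0.158.
Under exogeneity and monotonicity, PS = (p₁ − p₀) / (1 − p₀).
PS = (0.246 − 0.158) / (1 − 0.158) = 0.088 / 0.842 ≈ 0.1045

PS ≈ 0.105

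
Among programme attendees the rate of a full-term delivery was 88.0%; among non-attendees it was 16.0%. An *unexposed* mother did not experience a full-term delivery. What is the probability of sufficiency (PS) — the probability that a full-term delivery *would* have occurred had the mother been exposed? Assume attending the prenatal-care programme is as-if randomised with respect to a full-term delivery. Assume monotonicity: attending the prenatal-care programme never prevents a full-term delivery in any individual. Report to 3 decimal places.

p₁ = 0.88, p₀ = 0.16.
Under exogeneity and monotonicity, PS = (p₁ − p₀) / (1 − p₀).
PS = (0.88 − 0.16) / (1 − 0.16) = 0.72 / 0.84 ≈ 0.8571

PS ≈ 0.857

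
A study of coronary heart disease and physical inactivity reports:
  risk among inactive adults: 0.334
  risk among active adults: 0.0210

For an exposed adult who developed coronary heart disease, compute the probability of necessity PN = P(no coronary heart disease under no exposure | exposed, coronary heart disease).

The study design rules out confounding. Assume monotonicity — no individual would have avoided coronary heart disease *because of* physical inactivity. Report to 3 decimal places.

PN ≈ 0.937

Let p₁ = 0.334, p₀ = 0.021.
Under exogeneity and monotonicity, PN = (p₁ − p₀) / p₁.
PN = (0.334 − 0.021) / 0.334 = 0.313 / 0.334 ≈ 0.9371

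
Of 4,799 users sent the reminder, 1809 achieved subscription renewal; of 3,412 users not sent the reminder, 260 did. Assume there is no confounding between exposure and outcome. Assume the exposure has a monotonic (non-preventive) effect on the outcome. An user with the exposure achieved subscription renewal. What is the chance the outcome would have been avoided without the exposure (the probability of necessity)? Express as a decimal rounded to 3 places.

p₁ = P(outcome | exposed) = 1809/4799 = 0.37695
p₀ = P(outcome | unexposed) = 260/3412 = 0.076202
Under exogeneity and monotonicity, PN = (p₁ − p₀) / p₁.
PN = (0.37695 − 0.076202) / 0.37695 = 0.30075 / 0.37695 ≈ 0.7978

PN ≈ 0.798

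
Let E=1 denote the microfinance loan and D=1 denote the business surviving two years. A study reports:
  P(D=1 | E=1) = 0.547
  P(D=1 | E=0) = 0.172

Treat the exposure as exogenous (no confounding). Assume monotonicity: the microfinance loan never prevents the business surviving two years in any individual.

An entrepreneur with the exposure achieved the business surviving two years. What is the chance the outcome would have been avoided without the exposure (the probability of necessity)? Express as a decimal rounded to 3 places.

Let p₁ = 0.547, p₀ = 0.172.
Under exogeneity and monotonicity, PN = (p₁ − p₀) / p₁.
PN = (0.547 − 0.172) / 0.547 = 0.375 / 0.547 ≈ 0.6856

PN ≈ 0.686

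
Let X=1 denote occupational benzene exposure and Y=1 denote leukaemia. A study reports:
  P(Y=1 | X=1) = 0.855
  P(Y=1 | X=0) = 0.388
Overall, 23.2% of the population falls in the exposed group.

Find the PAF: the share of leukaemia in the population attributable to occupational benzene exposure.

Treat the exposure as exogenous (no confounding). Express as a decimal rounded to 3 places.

PAF ≈ 0.218

Let p₁ = 0.855, p₀ = 0.388.
Overall risk P(Y=1) = π·p₁ + (1−π)·p₀ = 0.232×0.855 + 0.768×0.388 = 0.49634.
Under exogeneity, PAF = [P(Y=1) − p₀] / P(Y=1).
PAF = (0.49634 − 0.388) / 0.49634 ≈ 0.2183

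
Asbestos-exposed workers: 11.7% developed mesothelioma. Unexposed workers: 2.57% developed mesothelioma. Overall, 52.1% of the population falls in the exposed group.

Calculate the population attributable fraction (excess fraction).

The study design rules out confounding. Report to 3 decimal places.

PAF ≈ 0.649

p₁ = 0.117, p₀ = 0.0257.
Overall risk P(Y=1) = π·p₁ + (1−π)·p₀ = 0.521×0.117 + 0.479×0.0257 = 0.073267.
Under exogeneity, PAF = [P(Y=1) − p₀] / P(Y=1).
PAF = (0.073267 − 0.0257) / 0.073267 ≈ 0.6492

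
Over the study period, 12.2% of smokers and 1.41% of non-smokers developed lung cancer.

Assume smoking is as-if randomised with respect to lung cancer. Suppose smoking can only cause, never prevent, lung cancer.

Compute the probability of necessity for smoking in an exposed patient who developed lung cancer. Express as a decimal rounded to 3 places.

PN ≈ 0.884

p₁ = 0.122, p₀ = 0.0141.
Under exogeneity and monotonicity, PN = (p₁ − p₀) / p₁.
PN = (0.122 − 0.0141) / 0.122 = 0.1079 / 0.122 ≈ 0.8844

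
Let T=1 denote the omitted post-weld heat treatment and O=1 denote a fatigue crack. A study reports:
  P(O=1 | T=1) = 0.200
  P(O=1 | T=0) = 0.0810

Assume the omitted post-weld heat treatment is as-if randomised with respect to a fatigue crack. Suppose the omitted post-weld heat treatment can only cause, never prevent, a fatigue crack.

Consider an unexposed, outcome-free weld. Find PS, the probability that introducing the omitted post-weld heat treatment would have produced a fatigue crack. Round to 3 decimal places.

Let p₁ = 0.2, p₀ = 0.081.
Under exogeneity and monotonicity, PS = (p₁ − p₀) / (1 − p₀).
PS = (0.2 − 0.081) / (1 − 0.081) = 0.119 / 0.919 ≈ 0.1295

PS ≈ 0.129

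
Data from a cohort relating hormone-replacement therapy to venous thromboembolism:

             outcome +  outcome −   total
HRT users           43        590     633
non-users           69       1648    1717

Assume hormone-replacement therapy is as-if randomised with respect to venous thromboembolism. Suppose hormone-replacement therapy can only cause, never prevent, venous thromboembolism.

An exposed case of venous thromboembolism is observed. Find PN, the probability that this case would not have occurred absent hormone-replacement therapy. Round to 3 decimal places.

PN ≈ 0.408

p₁ = P(outcome | exposed) = 43/633 = 0.06793
p₀ = P(outcome | unexposed) = 69/1717 = 0.040186
Under exogeneity and monotonicity, PN = (p₁ − p₀) / p₁.
PN = (0.06793 − 0.040186) / 0.06793 = 0.027744 / 0.06793 ≈ 0.4084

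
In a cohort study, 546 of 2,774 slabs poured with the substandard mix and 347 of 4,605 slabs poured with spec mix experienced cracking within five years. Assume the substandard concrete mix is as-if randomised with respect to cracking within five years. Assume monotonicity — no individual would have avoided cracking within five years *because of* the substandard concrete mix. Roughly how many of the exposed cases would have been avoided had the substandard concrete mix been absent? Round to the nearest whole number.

about 337 cases

p₁ = P(outcome | exposed) = 546/2774 = 0.19683
p₀ = P(outcome | unexposed) = 347/4605 = 0.075353
PN = (p₁ − p₀)/p₁ = (0.19683 − 0.075353) / 0.19683 ≈ 0.61716.
Attributable cases ≈ PN × (exposed cases) = 0.61716 × 546 ≈ 336.97.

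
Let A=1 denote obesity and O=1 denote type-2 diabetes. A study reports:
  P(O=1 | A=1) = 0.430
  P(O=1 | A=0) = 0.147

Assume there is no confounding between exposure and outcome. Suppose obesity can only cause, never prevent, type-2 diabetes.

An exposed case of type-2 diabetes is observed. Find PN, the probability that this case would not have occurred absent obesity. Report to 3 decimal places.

Let p₁ = 0.43, p₀ = 0.147.
Under exogeneity and monotonicity, PN = (p₁ − p₀) / p₁.
PN = (0.43 − 0.147) / 0.43 = 0.283 / 0.43 ≈ 0.6581

PN ≈ 0.658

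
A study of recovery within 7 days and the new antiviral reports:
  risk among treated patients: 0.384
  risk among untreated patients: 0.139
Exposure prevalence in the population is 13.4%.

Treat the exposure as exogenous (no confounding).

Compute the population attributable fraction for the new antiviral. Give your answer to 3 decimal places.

Let p₁ = 0.384, p₀ = 0.139.
Overall risk P(Y=1) = π·p₁ + (1−π)·p₀ = 0.134×0.384 + 0.866×0.139 = 0.17183.
Under exogeneity, PAF = [P(Y=1) − p₀] / P(Y=1).
PAF = (0.17183 − 0.139) / 0.17183 ≈ 0.1911

PAF ≈ 0.191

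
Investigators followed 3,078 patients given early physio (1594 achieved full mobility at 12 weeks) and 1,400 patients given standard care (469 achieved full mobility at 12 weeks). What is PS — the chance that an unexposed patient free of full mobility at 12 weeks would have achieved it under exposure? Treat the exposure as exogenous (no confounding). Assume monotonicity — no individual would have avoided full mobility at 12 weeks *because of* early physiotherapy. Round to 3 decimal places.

p₁ = P(outcome | exposed) = 1594/3078 = 0.51787
p₀ = P(outcome | unexposed) = 469/1400 = 0.335
Under exogeneity and monotonicity, PS = (p₁ − p₀) / (1 − p₀).
PS = (0.51787 − 0.335) / (1 − 0.335) = 0.18287 / 0.665 ≈ 0.2750

PS ≈ 0.275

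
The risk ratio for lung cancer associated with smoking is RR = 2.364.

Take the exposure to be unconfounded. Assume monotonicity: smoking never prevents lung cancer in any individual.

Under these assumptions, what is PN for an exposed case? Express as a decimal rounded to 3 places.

Under exogeneity and monotonicity, PN = (RR − 1) / RR = 1 − 1/RR.
PN = (2.364 − 1) / 2.364 = 1.364 / 2.364 ≈ 0.5770

PN ≈ 0.577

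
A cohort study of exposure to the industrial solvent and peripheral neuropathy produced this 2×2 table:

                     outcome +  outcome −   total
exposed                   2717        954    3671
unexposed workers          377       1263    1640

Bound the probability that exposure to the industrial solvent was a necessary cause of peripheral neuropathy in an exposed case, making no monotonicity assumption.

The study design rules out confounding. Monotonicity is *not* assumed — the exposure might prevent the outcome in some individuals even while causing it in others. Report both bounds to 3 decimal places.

0.689 ≤ PN ≤ 1.000

p₁ = P(outcome | exposed) = 2717/3671 = 0.74013
p₀ = P(outcome | unexposed) = 377/1640 = 0.22988
Under exogeneity alone the bounds on PN are max{0,(p₁−p₀)/p₁} ≤ PN ≤ min{1,(1−p₀)/p₁}.
  lower = (p₁ − p₀)/p₁ = 0.51025 / 0.74013 ≈ 0.6894
  upper = min{1, (1 − p₀)/p₁} = 0.77012 / 0.74013 ≈ 1.0405 → capped at 1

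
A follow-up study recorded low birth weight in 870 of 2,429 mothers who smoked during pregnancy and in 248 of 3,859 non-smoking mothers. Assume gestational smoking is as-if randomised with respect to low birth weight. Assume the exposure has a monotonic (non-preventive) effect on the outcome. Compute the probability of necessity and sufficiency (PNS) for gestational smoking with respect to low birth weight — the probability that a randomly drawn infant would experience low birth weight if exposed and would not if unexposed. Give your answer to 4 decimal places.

p₁ = P(outcome | exposed) = 870/2429 = 0.35817
p₀ = P(outcome | unexposed) = 248/3859 = 0.064265
Under exogeneity and monotonicity, PNS = p₁ − p₀.
PNS = 0.35817 − 0.064265 = 0.29391

PNS ≈ 0.2939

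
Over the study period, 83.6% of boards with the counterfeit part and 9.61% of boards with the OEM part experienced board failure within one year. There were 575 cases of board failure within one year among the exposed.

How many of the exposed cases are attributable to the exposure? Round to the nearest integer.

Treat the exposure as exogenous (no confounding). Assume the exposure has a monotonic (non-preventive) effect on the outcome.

p₁ = 0.836, p₀ = 0.0961.
PN = (p₁ − p₀)/p₁ = (0.836 − 0.0961) / 0.836 ≈ 0.88505.
Attributable cases ≈ PN × (exposed cases) = 0.88505 × 575 ≈ 508.90.

about 509 cases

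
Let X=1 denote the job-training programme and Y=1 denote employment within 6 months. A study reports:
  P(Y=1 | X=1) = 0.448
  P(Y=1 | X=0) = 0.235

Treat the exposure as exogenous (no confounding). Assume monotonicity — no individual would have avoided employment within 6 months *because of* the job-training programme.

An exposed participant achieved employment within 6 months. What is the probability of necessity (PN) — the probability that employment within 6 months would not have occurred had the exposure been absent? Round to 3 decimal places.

Let p₁ = 0.448, p₀ = 0.235.
Under exogeneity and monotonicity, PN = (p₁ − p₀) / p₁.
PN = (0.448 − 0.235) / 0.448 = 0.213 / 0.448 ≈ 0.4754

PN ≈ 0.475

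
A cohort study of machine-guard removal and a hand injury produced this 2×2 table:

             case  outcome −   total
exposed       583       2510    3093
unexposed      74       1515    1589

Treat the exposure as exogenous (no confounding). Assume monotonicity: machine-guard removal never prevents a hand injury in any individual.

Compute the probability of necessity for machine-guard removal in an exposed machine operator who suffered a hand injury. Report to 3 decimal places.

p₁ = P(outcome | exposed) = 583/3093 = 0.18849
p₀ = P(outcome | unexposed) = 74/1589 = 0.04657
Under exogeneity and monotonicity, PN = (p₁ − p₀) / p₁.
PN = (0.18849 − 0.04657) / 0.18849 = 0.14192 / 0.18849 ≈ 0.7529

PN ≈ 0.753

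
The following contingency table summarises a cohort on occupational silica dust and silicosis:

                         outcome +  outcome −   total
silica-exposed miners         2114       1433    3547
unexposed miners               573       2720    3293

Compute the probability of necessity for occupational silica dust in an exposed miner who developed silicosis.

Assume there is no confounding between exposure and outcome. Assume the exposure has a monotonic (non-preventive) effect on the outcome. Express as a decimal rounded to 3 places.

p₁ = P(outcome | exposed) = 2114/3547 = 0.596
p₀ = P(outcome | unexposed) = 573/3293 = 0.17401
Under exogeneity and monotonicity, PN = (p₁ − p₀) / p₁.
PN = (0.596 − 0.17401) / 0.596 = 0.42199 / 0.596 ≈ 0.7080

PN ≈ 0.708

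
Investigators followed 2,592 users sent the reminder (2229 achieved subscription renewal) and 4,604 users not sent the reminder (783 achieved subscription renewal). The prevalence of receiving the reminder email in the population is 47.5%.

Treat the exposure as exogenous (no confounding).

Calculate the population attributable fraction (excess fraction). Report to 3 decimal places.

PAF ≈ 0.658

p₁ = P(outcome | exposed) = 2229/2592 = 0.85995
p₀ = P(outcome | unexposed) = 783/4604 = 0.17007
Overall risk P(Y=1) = π·p₁ + (1−π)·p₀ = 0.475×0.85995 + 0.525×0.17007 = 0.49776.
Under exogeneity, PAF = [P(Y=1) − p₀] / P(Y=1).
PAF = (0.49776 − 0.17007) / 0.49776 ≈ 0.6583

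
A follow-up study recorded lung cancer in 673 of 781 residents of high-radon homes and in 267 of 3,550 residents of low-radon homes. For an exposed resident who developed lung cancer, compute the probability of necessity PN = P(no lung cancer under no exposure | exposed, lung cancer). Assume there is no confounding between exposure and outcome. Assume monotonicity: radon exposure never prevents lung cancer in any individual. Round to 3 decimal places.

PN ≈ 0.913

p₁ = P(outcome | exposed) = 673/781 = 0.86172
p₀ = P(outcome | unexposed) = 267/3550 = 0.075211
Under exogeneity and monotonicity, PN = (p₁ − p₀) / p₁.
PN = (0.86172 − 0.075211) / 0.86172 = 0.7865 / 0.86172 ≈ 0.9127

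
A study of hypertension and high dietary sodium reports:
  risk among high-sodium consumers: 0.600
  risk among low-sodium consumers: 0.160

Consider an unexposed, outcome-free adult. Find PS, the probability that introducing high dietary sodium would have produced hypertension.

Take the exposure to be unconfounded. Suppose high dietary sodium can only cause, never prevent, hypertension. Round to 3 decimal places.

Let p₁ = 0.6, p₀ = 0.16.
Under exogeneity and monotonicity, PS = (p₁ − p₀) / (1 − p₀).
PS = (0.6 − 0.16) / (1 − 0.16) = 0.44 / 0.84 ≈ 0.5238

PS ≈ 0.524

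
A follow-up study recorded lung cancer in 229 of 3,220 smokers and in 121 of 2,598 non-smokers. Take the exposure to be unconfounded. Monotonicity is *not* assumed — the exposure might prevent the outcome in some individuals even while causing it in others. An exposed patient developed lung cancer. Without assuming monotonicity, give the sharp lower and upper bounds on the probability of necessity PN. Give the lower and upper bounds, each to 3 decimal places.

0.345 ≤ PN ≤ 1.000

p₁ = P(outcome | exposed) = 229/3220 = 0.071118
p₀ = P(outcome | unexposed) = 121/2598 = 0.046574
Under exogeneity alone the bounds on PN are max{0,(p₁−p₀)/p₁} ≤ PN ≤ min{1,(1−p₀)/p₁}.
  lower = (p₁ − p₀)/p₁ = 0.024544 / 0.071118 ≈ 0.3451
  upper = min{1, (1 − p₀)/p₁} = 0.95343 / 0.071118 ≈ 13.4062 → capped at 1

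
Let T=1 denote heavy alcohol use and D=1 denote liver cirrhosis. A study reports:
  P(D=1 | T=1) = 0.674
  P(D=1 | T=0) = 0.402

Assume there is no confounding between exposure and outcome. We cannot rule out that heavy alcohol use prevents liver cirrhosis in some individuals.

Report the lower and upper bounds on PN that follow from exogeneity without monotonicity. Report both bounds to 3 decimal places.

0.404 ≤ PN ≤ 0.887

Let p₁ = 0.674, p₀ = 0.402.
Under exogeneity alone the bounds on PN are max{0,(p₁−p₀)/p₁} ≤ PN ≤ min{1,(1−p₀)/p₁}.
  lower = (p₁ − p₀)/p₁ = 0.272 / 0.674 ≈ 0.4036
  upper = min{1, (1 − p₀)/p₁} = 0.598 / 0.674 ≈ 0.8872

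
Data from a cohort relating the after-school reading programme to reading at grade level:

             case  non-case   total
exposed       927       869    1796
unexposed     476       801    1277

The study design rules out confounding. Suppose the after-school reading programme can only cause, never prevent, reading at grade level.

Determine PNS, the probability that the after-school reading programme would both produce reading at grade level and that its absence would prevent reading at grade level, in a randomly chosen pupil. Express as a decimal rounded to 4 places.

PNS ≈ 0.1434

p₁ = P(outcome | exposed) = 927/1796 = 0.51615
p₀ = P(outcome | unexposed) = 476/1277 = 0.37275
Under exogeneity and monotonicity, PNS = p₁ − p₀.
PNS = 0.51615 − 0.37275 = 0.1434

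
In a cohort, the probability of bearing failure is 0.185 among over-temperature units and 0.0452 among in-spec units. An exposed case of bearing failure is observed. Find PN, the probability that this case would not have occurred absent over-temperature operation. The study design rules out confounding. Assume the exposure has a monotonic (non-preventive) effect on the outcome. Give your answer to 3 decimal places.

PN ≈ 0.756

Let p₁ = 0.185, p₀ = 0.0452.
Under exogeneity and monotonicity, PN = (p₁ − p₀) / p₁.
PN = (0.185 − 0.0452) / 0.185 = 0.1398 / 0.185 ≈ 0.7557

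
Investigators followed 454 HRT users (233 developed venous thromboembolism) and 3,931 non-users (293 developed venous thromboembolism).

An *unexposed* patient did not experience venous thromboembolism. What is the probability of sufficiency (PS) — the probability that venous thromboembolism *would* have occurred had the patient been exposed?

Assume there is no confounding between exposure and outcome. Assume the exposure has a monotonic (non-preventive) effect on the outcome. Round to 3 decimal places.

p₁ = P(outcome | exposed) = 233/454 = 0.51322
p₀ = P(outcome | unexposed) = 293/3931 = 0.074536
Under exogeneity and monotonicity, PS = (p₁ − p₀) / (1 − p₀).
PS = (0.51322 − 0.074536) / (1 − 0.074536) = 0.43868 / 0.92546 ≈ 0.4740

PS ≈ 0.474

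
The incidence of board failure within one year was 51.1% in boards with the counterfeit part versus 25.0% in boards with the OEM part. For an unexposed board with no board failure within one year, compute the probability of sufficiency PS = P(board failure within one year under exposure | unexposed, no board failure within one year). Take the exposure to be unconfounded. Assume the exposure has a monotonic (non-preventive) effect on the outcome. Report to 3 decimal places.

PS ≈ 0.348

p₁ = 0.511, p₀ = 0.25.
Under exogeneity and monotonicity, PS = (p₁ − p₀) / (1 − p₀).
PS = (0.511 − 0.25) / (1 − 0.25) = 0.261 / 0.75 ≈ 0.3480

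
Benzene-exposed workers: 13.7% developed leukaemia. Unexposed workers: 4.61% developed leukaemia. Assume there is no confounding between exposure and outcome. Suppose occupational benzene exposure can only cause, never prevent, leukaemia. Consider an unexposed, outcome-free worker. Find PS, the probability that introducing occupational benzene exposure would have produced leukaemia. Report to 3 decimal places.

p₁ = 0.137, p₀ = 0.0461.
Under exogeneity and monotonicity, PS = (p₁ − p₀) / (1 − p₀).
PS = (0.137 − 0.0461) / (1 − 0.0461) = 0.0909 / 0.9539 ≈ 0.0953

PS ≈ 0.095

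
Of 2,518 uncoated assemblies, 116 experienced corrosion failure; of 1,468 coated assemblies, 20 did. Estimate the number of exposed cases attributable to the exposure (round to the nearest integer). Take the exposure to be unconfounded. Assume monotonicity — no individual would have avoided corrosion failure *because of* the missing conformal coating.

about 82 cases

p₁ = P(outcome | exposed) = 116/2518 = 0.046068
p₀ = P(outcome | unexposed) = 20/1468 = 0.013624
PN = (p₁ − p₀)/p₁ = (0.046068 − 0.013624) / 0.046068 ≈ 0.70427.
Attributable cases ≈ PN × (exposed cases) = 0.70427 × 116 ≈ 81.69.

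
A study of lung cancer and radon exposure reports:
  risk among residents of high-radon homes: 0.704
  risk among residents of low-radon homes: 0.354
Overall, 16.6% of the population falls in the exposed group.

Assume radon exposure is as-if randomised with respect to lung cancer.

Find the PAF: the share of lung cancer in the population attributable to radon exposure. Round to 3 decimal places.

Let p₁ = 0.704, p₀ = 0.354.
Overall risk P(Y=1) = π·p₁ + (1−π)·p₀ = 0.166×0.704 + 0.834×0.354 = 0.4121.
Under exogeneity, PAF = [P(Y=1) − p₀] / P(Y=1).
PAF = (0.4121 − 0.354) / 0.4121 ≈ 0.1410

PAF ≈ 0.141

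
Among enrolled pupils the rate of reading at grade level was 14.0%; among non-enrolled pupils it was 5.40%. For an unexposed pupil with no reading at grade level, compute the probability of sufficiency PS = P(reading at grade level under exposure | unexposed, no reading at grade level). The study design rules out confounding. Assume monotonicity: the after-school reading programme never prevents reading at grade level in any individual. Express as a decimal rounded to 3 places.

PS ≈ 0.091

p₁ = 0.14, p₀ = 0.054.
Under exogeneity and monotonicity, PS = (p₁ − p₀) / (1 − p₀).
PS = (0.14 − 0.054) / (1 − 0.054) = 0.086 / 0.946 ≈ 0.0909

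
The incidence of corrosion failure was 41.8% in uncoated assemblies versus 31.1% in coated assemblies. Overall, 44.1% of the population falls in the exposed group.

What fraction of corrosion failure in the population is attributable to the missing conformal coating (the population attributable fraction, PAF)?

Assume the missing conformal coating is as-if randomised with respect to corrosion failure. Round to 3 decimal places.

PAF ≈ 0.132

p₁ = 0.418, p₀ = 0.311.
Overall risk P(Y=1) = π·p₁ + (1−π)·p₀ = 0.441×0.418 + 0.559×0.311 = 0.35819.
Under exogeneity, PAF = [P(Y=1) − p₀] / P(Y=1).
PAF = (0.35819 − 0.311) / 0.35819 ≈ 0.1317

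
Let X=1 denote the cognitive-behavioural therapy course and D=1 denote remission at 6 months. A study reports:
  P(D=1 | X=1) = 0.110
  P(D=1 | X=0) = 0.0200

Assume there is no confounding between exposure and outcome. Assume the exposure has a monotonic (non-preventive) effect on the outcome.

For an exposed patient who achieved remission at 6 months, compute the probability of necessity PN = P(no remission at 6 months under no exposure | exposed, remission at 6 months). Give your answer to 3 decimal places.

Let p₁ = 0.11, p₀ = 0.02.
Under exogeneity and monotonicity, PN = (p₁ − p₀) / p₁.
PN = (0.11 − 0.02) / 0.11 = 0.09 / 0.11 ≈ 0.8182

PN ≈ 0.818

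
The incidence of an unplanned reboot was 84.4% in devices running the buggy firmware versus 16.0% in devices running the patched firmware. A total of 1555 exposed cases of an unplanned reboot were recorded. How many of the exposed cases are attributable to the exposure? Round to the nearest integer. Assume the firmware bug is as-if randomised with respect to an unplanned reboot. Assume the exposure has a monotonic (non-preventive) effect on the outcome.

about 1260 cases

p₁ = 0.844, p₀ = 0.16.
PN = (p₁ − p₀)/p₁ = (0.844 − 0.16) / 0.844 ≈ 0.81043.
Attributable cases ≈ PN × (exposed cases) = 0.81043 × 1555 ≈ 1260.21.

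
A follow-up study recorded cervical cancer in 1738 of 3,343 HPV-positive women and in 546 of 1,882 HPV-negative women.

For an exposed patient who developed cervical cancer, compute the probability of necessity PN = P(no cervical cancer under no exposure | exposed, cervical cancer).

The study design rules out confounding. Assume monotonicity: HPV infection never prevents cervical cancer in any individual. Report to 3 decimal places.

p₁ = P(outcome | exposed) = 1738/3343 = 0.51989
p₀ = P(outcome | unexposed) = 546/1882 = 0.29012
Under exogeneity and monotonicity, PN = (p₁ − p₀) / p₁.
PN = (0.51989 − 0.29012) / 0.51989 = 0.22978 / 0.51989 ≈ 0.4420

PN ≈ 0.442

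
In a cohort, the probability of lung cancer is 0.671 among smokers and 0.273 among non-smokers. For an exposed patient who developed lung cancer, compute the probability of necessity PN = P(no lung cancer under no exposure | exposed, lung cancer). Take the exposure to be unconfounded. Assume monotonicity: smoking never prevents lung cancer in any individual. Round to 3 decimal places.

PN ≈ 0.593

Let p₁ = 0.671, p₀ = 0.273.
Under exogeneity and monotonicity, PN = (p₁ − p₀) / p₁.
PN = (0.671 − 0.273) / 0.671 = 0.398 / 0.671 ≈ 0.5931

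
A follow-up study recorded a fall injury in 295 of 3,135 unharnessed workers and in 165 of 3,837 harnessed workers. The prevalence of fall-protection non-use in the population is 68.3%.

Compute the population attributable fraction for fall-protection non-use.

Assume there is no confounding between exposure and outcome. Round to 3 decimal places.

p₁ = P(outcome | exposed) = 295/3135 = 0.094099
p₀ = P(outcome | unexposed) = 165/3837 = 0.043002
Overall risk P(Y=1) = π·p₁ + (1−π)·p₀ = 0.683×0.094099 + 0.317×0.043002 = 0.077901.
Under exogeneity, PAF = [P(Y=1) − p₀] / P(Y=1).
PAF = (0.077901 − 0.043002) / 0.077901 ≈ 0.4480

PAF ≈ 0.448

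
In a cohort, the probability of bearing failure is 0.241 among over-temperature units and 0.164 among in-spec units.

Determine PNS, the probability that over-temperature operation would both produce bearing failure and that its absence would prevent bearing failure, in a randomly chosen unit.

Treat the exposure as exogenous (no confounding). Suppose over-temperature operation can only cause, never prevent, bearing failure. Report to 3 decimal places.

Let p₁ = 0.241, p₀ = 0.164.
Under exogeneity and monotonicity, PNS = p₁ − p₀.
PNS = 0.241 − 0.164 = 0.077

PNS ≈ 0.077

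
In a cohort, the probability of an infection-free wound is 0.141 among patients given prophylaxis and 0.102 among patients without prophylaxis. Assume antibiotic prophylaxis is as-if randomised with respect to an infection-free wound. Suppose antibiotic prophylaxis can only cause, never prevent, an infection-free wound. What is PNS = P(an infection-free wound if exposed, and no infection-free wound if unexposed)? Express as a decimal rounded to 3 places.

PNS ≈ 0.039

Let p₁ = 0.141, p₀ = 0.102.
Under exogeneity and monotonicity, PNS = p₁ − p₀.
PNS = 0.141 − 0.102 = 0.039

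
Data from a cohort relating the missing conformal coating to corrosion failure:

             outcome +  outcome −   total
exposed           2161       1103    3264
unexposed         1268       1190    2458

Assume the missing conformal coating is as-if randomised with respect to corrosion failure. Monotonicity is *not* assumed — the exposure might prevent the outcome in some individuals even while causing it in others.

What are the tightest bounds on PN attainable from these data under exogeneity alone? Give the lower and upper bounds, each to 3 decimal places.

0.221 ≤ PN ≤ 0.731

p₁ = P(outcome | exposed) = 2161/3264 = 0.66207
p₀ = P(outcome | unexposed) = 1268/2458 = 0.51587
Under exogeneity alone the bounds on PN are max{0,(p₁−p₀)/p₁} ≤ PN ≤ min{1,(1−p₀)/p₁}.
  lower = (p₁ − p₀)/p₁ = 0.1462 / 0.66207 ≈ 0.2208
  upper = min{1, (1 − p₀)/p₁} = 0.48413 / 0.66207 ≈ 0.7312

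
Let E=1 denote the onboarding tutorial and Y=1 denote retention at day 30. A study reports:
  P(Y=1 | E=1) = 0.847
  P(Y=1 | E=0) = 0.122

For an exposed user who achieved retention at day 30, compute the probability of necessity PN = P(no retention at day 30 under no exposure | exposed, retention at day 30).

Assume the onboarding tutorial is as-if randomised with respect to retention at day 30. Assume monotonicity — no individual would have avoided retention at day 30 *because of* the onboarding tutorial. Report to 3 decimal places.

Let p₁ = 0.847, p₀ = 0.122.
Under exogeneity and monotonicity, PN = (p₁ − p₀) / p₁.
PN = (0.847 − 0.122) / 0.847 = 0.725 / 0.847 ≈ 0.8560

PN ≈ 0.856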